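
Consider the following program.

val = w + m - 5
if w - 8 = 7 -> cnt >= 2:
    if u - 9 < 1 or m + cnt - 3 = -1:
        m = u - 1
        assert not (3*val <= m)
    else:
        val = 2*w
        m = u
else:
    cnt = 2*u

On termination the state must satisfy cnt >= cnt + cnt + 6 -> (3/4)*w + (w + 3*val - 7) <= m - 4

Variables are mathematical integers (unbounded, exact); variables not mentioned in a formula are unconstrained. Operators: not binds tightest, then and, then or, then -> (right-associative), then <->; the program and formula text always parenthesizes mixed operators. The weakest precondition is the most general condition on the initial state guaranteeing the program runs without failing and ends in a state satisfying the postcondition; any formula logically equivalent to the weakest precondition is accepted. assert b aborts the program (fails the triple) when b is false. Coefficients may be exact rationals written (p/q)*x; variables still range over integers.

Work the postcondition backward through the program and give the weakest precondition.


Working backward. After the program, the postcondition cnt >= cnt + cnt + 6 -> (3/4)*w + (w + 3*val - 7) <= m - 4 must hold; in canonical form it is cnt <= -6 -> 3*val + (7/4)*w <= m + 3.
Then branch requires ((u < 10 or cnt + m = 2) -> ((not (3*val <= u - 1)) and (cnt <= -6 -> 3*val + (7/4)*w <= u + 2))) and ((not (u < 10 or cnt + m = 2)) -> (cnt <= -6 -> (31/4)*w <= u + 3)); else branch requires 2*u <= -6 -> 3*val + (7/4)*w <= m + 3.
Before the if: ((w = 15 -> cnt >= 2) -> (((u < 10 or cnt + m = 2) -> ((not (3*val <= u - 1)) and (cnt <= -6 -> 3*val + (7/4)*w <= u + 2))) and ((not (u < 10 or cnt + m = 2)) -> (cnt <= -6 -> (31/4)*w <= u + 3)))) and ((not (w = 15 -> cnt >= 2)) -> (2*u <= -6 -> 3*val + (7/4)*w <= m + 3))
Before val := w + m - 5: ((w = 15 -> cnt >= 2) -> (((u < 10 or cnt + m = 2) -> ((not (3*m + 3*w <= u + 14)) and (cnt <= -6 -> 3*m + (19/4)*w <= u + 17))) and ((not (u < 10 or cnt + m = 2)) -> (cnt <= -6 -> (31/4)*w <= u + 3)))) and ((not (w = 15 -> cnt >= 2)) -> (2*u <= -6 -> 2*m + (19/4)*w <= 18))
Answer: WP = ((w = 15 -> cnt >= 2) -> (((u < 10 or cnt + m = 2) -> ((not (3*m + 3*w <= u + 14)) and (cnt <= -6 -> 3*m + (19/4)*w <= u + 17))) and ((not (u < 10 or cnt + m = 2)) -> (cnt <= -6 -> (31/4)*w <= u + 3)))) and ((not (w = 15 -> cnt >= 2)) -> (2*u <= -6 -> 2*m + (19/4)*w <= 18))


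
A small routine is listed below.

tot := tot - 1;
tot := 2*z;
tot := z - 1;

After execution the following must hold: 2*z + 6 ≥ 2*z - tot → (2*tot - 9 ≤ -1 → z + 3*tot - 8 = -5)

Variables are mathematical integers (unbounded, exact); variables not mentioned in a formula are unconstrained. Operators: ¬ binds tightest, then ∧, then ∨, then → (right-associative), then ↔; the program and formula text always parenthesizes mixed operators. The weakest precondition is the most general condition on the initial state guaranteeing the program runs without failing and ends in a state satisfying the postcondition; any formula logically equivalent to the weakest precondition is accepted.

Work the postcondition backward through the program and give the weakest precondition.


Working backward. After the program, the postcondition 2*z + 6 ≥ 2*z - tot → (2*tot - 9 ≤ -1 → z + 3*tot - 8 = -5) must hold; in canonical form it is tot ≥ -6 → (2*tot ≤ 8 → 3*tot + z = 3).
Before tot := z - 1: z ≥ -5 → (2*z ≤ 10 → 4*z = 6)
Before tot := 2*z: z ≥ -5 → (2*z ≤ 10 → 4*z = 6)
Before tot := tot - 1: z ≥ -5 → (2*z ≤ 10 → 4*z = 6)
Answer: WP = z ≥ -5 → (2*z ≤ 10 → 4*z = 6)


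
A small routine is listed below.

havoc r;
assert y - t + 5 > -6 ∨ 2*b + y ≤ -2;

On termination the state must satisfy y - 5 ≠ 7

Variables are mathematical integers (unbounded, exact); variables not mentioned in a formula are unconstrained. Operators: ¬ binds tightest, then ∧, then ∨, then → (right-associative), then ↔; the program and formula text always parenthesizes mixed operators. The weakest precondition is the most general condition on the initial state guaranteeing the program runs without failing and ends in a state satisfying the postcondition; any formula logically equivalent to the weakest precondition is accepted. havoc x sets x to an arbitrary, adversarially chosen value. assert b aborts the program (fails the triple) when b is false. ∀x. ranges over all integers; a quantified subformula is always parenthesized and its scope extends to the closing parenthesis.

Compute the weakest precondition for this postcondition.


Working backward. After the program, the postcondition y - 5 ≠ 7 must hold; in canonical form it is y ≠ 12.
Before assert y - t + 5 > -6 ∨ 2*b + y ≤ -2: (y > t - 11 ∨ 2*b + y ≤ -2) ∧ y ≠ 12
Before havoc r: (y > t - 11 ∨ 2*b + y ≤ -2) ∧ y ≠ 12
Answer: WP = (y > t - 11 ∨ 2*b + y ≤ -2) ∧ y ≠ 12


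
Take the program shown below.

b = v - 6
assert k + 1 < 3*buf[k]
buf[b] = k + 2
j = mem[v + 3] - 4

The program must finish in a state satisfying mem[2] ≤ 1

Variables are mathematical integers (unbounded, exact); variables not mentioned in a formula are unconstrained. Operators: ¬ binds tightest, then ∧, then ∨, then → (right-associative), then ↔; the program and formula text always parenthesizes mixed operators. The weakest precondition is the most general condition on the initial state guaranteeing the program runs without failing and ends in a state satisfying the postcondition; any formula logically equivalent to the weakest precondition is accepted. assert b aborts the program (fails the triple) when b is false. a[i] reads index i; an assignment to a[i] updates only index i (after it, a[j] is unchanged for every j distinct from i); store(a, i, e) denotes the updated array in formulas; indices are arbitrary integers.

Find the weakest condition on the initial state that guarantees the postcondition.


Working backward. After the program, mem[2] ≤ 1 must hold.
Before j := mem[v + 3] - 4: mem[2] ≤ 1
Before buf[b] := k + 2: mem[2] ≤ 1
Before assert k + 1 < 3*buf[k]: k < 3*buf[k] - 1 ∧ mem[2] ≤ 1
Before b := v - 6: k < 3*buf[k] - 1 ∧ mem[2] ≤ 1
Answer: WP = k < 3*buf[k] - 1 ∧ mem[2] ≤ 1


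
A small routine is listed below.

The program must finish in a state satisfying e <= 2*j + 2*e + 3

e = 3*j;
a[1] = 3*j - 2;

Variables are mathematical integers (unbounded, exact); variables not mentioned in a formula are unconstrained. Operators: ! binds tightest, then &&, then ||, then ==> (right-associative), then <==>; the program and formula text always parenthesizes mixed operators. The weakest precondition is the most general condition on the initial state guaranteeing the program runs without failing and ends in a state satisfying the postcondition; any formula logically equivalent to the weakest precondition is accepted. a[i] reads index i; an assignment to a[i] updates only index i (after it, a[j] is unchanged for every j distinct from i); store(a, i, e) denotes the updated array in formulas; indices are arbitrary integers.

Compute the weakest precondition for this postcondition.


Working backward. After the program, the postcondition e <= 2*j + 2*e + 3 must hold; in canonical form it is e + 2*j >= -3.
Before a[1] := 3*j - 2: e + 2*j >= -3
Before e := 3*j: 5*j >= -3
Answer: WP = 5*j >= -3


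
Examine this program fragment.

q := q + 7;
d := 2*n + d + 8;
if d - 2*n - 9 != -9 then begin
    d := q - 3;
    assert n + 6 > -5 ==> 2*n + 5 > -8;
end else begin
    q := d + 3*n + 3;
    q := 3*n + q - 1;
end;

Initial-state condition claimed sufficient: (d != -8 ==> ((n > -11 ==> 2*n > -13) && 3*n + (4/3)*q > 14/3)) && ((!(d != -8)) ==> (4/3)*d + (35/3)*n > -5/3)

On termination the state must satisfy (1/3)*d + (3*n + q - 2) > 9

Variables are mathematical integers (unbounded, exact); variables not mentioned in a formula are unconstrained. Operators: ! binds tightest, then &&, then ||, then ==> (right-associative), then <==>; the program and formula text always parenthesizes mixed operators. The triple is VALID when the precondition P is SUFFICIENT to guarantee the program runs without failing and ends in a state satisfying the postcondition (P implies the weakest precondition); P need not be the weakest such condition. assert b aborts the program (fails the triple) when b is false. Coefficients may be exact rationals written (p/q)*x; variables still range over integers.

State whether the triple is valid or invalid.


Working backward. After the program, the postcondition (1/3)*d + (3*n + q - 2) > 9 must hold; in canonical form it is (1/3)*d + 3*n + q > 11.
Then branch requires (n > -11 ==> 2*n > -13) && 3*n + (4/3)*q > 12; else branch requires (4/3)*d + 9*n > 9.
Before the if: (d != 2*n ==> ((n > -11 ==> 2*n > -13) && 3*n + (4/3)*q > 12)) && ((!(d != 2*n)) ==> (4/3)*d + 9*n > 9)
Before d := 2*n + d + 8: (d != -8 ==> ((n > -11 ==> 2*n > -13) && 3*n + (4/3)*q > 12)) && ((!(d != -8)) ==> (4/3)*d + (35/3)*n > -5/3)
Before q := q + 7: (d != -8 ==> ((n > -11 ==> 2*n > -13) && 3*n + (4/3)*q > 8/3)) && ((!(d != -8)) ==> (4/3)*d + (35/3)*n > -5/3)
The weakest precondition is (d != -8 ==> ((n > -11 ==> 2*n > -13) && 3*n + (4/3)*q > 8/3)) && ((!(d != -8)) ==> (4/3)*d + (35/3)*n > -5/3).
Check whether (d != -8 ==> ((n > -11 ==> 2*n > -13) && 3*n + (4/3)*q > 14/3)) && ((!(d != -8)) ==> (4/3)*d + (35/3)*n > -5/3) implies it.
Every state satisfying the precondition satisfies the weakest precondition: the implication holds.
Answer: valid


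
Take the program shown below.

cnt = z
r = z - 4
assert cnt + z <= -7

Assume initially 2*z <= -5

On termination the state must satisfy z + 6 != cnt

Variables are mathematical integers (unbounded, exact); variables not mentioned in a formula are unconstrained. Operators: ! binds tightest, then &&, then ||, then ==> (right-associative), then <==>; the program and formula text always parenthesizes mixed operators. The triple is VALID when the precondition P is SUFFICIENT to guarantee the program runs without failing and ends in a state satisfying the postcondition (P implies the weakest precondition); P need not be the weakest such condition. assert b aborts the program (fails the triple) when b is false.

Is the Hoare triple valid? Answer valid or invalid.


Working backward. After the program, the postcondition z + 6 != cnt must hold; in canonical form it is z != cnt - 6.
Before assert cnt + z <= -7: cnt + z <= -7 && z != cnt - 6
Before r := z - 4: cnt + z <= -7 && z != cnt - 6
Before cnt := z: 2*z <= -7
The weakest precondition is 2*z <= -7.
Check whether 2*z <= -5 implies it.
Countermodel: at the initial state z = -3, the precondition holds but the weakest precondition fails.
Answer: invalid


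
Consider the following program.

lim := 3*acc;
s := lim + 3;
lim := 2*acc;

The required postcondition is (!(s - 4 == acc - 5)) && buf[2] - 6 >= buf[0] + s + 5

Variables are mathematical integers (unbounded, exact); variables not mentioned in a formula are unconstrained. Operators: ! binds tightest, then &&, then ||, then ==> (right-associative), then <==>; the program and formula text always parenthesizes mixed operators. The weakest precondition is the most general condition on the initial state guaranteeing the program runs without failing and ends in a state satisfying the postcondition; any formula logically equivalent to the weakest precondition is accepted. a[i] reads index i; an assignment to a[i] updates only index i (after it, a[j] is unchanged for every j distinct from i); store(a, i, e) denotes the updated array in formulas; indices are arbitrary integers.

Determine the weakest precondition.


Working backward. After the program, the postcondition (!(s - 4 == acc - 5)) && buf[2] - 6 >= buf[0] + s + 5 must hold; in canonical form it is (!(s == acc - 1)) && buf[2] >= buf[0] + s + 11.
Before lim := 2*acc: (!(s == acc - 1)) && buf[2] >= buf[0] + s + 11
Before s := lim + 3: (!(lim == acc - 4)) && buf[2] >= buf[0] + lim + 14
Before lim := 3*acc: (!(2*acc == -4)) && buf[2] >= buf[0] + 3*acc + 14
Answer: WP = (!(2*acc == -4)) && buf[2] >= buf[0] + 3*acc + 14


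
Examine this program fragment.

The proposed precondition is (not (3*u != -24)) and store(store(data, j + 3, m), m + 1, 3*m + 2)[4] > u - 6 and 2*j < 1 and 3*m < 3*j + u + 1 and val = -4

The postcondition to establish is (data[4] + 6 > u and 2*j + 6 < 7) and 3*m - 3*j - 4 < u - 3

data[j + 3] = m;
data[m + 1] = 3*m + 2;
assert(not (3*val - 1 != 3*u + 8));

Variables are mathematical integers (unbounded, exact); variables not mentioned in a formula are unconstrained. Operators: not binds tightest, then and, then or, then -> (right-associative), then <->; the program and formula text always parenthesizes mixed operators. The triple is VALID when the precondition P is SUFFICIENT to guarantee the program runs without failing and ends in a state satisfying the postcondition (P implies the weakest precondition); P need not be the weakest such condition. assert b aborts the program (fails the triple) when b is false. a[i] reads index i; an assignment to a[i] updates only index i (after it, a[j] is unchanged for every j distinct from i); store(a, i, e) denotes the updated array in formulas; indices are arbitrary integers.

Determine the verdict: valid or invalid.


Working backward. After the program, the postcondition (data[4] + 6 > u and 2*j + 6 < 7) and 3*m - 3*j - 4 < u - 3 must hold; in canonical form it is data[4] > u - 6 and 2*j < 1 and 3*m < 3*j + u + 1.
Before assert not (3*val - 1 != 3*u + 8): (not (3*val != 3*u + 9)) and data[4] > u - 6 and 2*j < 1 and 3*m < 3*j + u + 1
Before data[m + 1] := 3*m + 2: (not (3*val != 3*u + 9)) and store(data, m + 1, 3*m + 2)[4] > u - 6 and 2*j < 1 and 3*m < 3*j + u + 1
Before data[j + 3] := m: (not (3*val != 3*u + 9)) and store(store(data, j + 3, m), m + 1, 3*m + 2)[4] > u - 6 and 2*j < 1 and 3*m < 3*j + u + 1
The weakest precondition is (not (3*val != 3*u + 9)) and store(store(data, j + 3, m), m + 1, 3*m + 2)[4] > u - 6 and 2*j < 1 and 3*m < 3*j + u + 1.
Check whether (not (3*u != -24)) and store(store(data, j + 3, m), m + 1, 3*m + 2)[4] > u - 6 and 2*j < 1 and 3*m < 3*j + u + 1 and val = -4 implies it.
Countermodel: at the initial state data = {[-2] = 5, [3] = 5, [4] = 0, elsewhere 5}, j = 0, m = -3, u = -8, val = -4, the precondition holds but the weakest precondition fails.
Answer: invalid


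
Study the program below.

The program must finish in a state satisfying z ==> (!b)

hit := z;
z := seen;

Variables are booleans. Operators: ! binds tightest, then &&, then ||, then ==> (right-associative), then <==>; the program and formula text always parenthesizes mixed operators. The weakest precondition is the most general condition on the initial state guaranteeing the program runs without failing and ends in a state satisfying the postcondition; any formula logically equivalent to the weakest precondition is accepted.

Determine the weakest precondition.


Working backward. After the program, z ==> (!b) must hold.
Before z := seen: seen ==> (!b)
Before hit := z: seen ==> (!b)
Answer: WP = seen ==> (!b)


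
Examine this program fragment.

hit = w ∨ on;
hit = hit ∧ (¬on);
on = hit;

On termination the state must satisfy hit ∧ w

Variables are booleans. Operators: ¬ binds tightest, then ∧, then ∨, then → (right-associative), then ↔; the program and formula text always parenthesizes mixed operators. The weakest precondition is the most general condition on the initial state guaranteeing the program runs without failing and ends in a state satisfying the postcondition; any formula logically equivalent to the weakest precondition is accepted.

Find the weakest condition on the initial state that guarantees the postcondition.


Working backward. After the program, hit ∧ w must hold.
Before on := hit: hit ∧ w
Before hit := hit ∧ (¬on): hit ∧ (¬on) ∧ w
Before hit := w ∨ on: (w ∨ on) ∧ (¬on) ∧ w
Answer: WP = (w ∨ on) ∧ (¬on) ∧ w


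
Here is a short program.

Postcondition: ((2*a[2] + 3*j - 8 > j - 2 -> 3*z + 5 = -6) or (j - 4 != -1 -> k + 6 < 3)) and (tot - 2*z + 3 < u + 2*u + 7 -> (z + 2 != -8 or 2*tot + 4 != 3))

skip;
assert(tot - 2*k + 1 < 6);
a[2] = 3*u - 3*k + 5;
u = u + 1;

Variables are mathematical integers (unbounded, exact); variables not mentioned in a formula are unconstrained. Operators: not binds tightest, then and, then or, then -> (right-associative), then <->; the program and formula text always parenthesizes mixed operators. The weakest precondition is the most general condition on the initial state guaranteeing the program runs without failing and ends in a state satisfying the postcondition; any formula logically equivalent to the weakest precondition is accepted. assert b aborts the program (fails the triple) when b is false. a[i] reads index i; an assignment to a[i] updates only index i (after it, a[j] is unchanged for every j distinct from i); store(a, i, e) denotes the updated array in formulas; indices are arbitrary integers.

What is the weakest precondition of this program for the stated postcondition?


Working backward. After the program, the postcondition ((2*a[2] + 3*j - 8 > j - 2 -> 3*z + 5 = -6) or (j - 4 != -1 -> k + 6 < 3)) and (tot - 2*z + 3 < u + 2*u + 7 -> (z + 2 != -8 or 2*tot + 4 != 3)) must hold; in canonical form it is ((2*a[2] + 2*j > 6 -> 3*z = -11) or (j != 3 -> k < -3)) and (tot < 3*u + 2*z + 4 -> (z != -10 or 2*tot != -1)).
Before u := u + 1: ((2*a[2] + 2*j > 6 -> 3*z = -11) or (j != 3 -> k < -3)) and (tot < 3*u + 2*z + 7 -> (z != -10 or 2*tot != -1))
Before a[2] := 3*u - 3*k + 5: ((2*j + 6*u > 6*k - 4 -> 3*z = -11) or (j != 3 -> k < -3)) and (tot < 3*u + 2*z + 7 -> (z != -10 or 2*tot != -1))
Before assert tot - 2*k + 1 < 6: tot < 2*k + 5 and ((2*j + 6*u > 6*k - 4 -> 3*z = -11) or (j != 3 -> k < -3)) and (tot < 3*u + 2*z + 7 -> (z != -10 or 2*tot != -1))
Before skip: tot < 2*k + 5 and ((2*j + 6*u > 6*k - 4 -> 3*z = -11) or (j != 3 -> k < -3)) and (tot < 3*u + 2*z + 7 -> (z != -10 or 2*tot != -1))
Answer: WP = tot < 2*k + 5 and ((2*j + 6*u > 6*k - 4 -> 3*z = -11) or (j != 3 -> k < -3)) and (tot < 3*u + 2*z + 7 -> (z != -10 or 2*tot != -1))


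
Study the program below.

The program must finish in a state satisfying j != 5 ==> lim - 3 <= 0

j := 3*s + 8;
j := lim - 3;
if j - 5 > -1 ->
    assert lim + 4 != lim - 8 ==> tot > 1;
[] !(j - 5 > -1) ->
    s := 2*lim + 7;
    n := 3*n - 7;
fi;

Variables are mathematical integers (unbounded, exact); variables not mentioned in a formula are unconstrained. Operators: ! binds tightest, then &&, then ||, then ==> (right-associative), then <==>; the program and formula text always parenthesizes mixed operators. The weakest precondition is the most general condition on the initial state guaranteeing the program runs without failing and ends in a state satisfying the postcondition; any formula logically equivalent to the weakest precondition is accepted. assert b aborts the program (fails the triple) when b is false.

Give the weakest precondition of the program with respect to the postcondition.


Working backward. After the program, the postcondition j != 5 ==> lim - 3 <= 0 must hold; in canonical form it is j != 5 ==> lim <= 3.
Then branch requires tot > 1 && (j != 5 ==> lim <= 3); else branch requires j != 5 ==> lim <= 3.
Before the if: (j > 4 ==> (tot > 1 && (j != 5 ==> lim <= 3))) && ((!(j > 4)) ==> (j != 5 ==> lim <= 3))
Before j := lim - 3: (lim > 7 ==> (tot > 1 && (lim != 8 ==> lim <= 3))) && ((!(lim > 7)) ==> (lim != 8 ==> lim <= 3))
Before j := 3*s + 8: (lim > 7 ==> (tot > 1 && (lim != 8 ==> lim <= 3))) && ((!(lim > 7)) ==> (lim != 8 ==> lim <= 3))
Answer: WP = (lim > 7 ==> (tot > 1 && (lim != 8 ==> lim <= 3))) && ((!(lim > 7)) ==> (lim != 8 ==> lim <= 3))


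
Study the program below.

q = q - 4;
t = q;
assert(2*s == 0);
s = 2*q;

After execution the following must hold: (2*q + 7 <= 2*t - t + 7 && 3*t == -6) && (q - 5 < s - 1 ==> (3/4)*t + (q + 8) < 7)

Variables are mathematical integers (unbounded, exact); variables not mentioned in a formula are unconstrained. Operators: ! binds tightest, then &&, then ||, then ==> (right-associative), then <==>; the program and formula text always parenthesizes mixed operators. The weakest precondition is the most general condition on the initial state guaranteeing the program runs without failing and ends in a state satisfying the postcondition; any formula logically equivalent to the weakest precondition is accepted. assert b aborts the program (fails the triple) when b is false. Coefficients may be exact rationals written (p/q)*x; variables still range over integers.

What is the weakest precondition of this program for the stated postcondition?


Working backward. After the program, the postcondition (2*q + 7 <= 2*t - t + 7 && 3*t == -6) && (q - 5 < s - 1 ==> (3/4)*t + (q + 8) < 7) must hold; in canonical form it is 2*q <= t && 3*t == -6 && (q < s + 4 ==> q + (3/4)*t < -1).
Before s := 2*q: 2*q <= t && 3*t == -6 && (q > -4 ==> q + (3/4)*t < -1)
Before assert 2*s == 0: 2*s == 0 && 2*q <= t && 3*t == -6 && (q > -4 ==> q + (3/4)*t < -1)
Before t := q: 2*s == 0 && q <= 0 && 3*q == -6 && (q > -4 ==> (7/4)*q < -1)
Before q := q - 4: 2*s == 0 && q <= 4 && 3*q == 6 && (q > 0 ==> (7/4)*q < 6)
Answer: WP = 2*s == 0 && q <= 4 && 3*q == 6 && (q > 0 ==> (7/4)*q < 6)


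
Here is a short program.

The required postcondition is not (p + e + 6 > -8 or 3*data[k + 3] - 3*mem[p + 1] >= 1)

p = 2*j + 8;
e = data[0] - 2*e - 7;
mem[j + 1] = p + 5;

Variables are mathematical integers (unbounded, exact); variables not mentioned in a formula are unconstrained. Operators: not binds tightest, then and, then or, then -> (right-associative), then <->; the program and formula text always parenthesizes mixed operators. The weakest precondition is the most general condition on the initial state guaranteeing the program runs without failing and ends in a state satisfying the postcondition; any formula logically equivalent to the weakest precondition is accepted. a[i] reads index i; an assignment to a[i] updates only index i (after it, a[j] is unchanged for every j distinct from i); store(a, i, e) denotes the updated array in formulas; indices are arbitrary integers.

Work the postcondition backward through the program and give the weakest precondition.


Working backward. After the program, the postcondition not (p + e + 6 > -8 or 3*data[k + 3] - 3*mem[p + 1] >= 1) must hold; in canonical form it is not (e + p > -14 or 3*data[k + 3] >= 3*mem[p + 1] + 1).
Before mem[j + 1] := p + 5: not (e + p > -14 or 3*data[k + 3] >= 3*store(mem, j + 1, p + 5)[p + 1] + 1)
Before e := data[0] - 2*e - 7: not (data[0] + p > 2*e - 7 or 3*data[k + 3] >= 3*store(mem, j + 1, p + 5)[p + 1] + 1)
Before p := 2*j + 8: not (data[0] + 2*j > 2*e - 15 or 3*data[k + 3] >= 3*store(mem, j + 1, 2*j + 13)[2*j + 9] + 1)
Answer: WP = not (data[0] + 2*j > 2*e - 15 or 3*data[k + 3] >= 3*store(mem, j + 1, 2*j + 13)[2*j + 9] + 1)


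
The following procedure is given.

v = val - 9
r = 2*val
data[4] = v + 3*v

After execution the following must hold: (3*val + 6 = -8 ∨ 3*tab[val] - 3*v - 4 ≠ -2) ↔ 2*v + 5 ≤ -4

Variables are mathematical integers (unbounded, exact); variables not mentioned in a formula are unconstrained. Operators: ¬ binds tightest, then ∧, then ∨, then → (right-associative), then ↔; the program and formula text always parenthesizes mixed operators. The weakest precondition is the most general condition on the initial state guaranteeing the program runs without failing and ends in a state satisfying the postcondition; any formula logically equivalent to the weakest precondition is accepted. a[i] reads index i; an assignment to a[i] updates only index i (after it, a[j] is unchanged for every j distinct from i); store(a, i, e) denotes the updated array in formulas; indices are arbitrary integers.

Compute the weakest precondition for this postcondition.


Working backward. After the program, the postcondition (3*val + 6 = -8 ∨ 3*tab[val] - 3*v - 4 ≠ -2) ↔ 2*v + 5 ≤ -4 must hold; in canonical form it is (3*val = -14 ∨ 3*tab[val] ≠ 3*v + 2) ↔ 2*v ≤ -9.
Before data[4] := v + 3*v: (3*val = -14 ∨ 3*tab[val] ≠ 3*v + 2) ↔ 2*v ≤ -9
Before r := 2*val: (3*val = -14 ∨ 3*tab[val] ≠ 3*v + 2) ↔ 2*v ≤ -9
Before v := val - 9: (3*val = -14 ∨ 3*tab[val] ≠ 3*val - 25) ↔ 2*val ≤ 9
Answer: WP = (3*val = -14 ∨ 3*tab[val] ≠ 3*val - 25) ↔ 2*val ≤ 9


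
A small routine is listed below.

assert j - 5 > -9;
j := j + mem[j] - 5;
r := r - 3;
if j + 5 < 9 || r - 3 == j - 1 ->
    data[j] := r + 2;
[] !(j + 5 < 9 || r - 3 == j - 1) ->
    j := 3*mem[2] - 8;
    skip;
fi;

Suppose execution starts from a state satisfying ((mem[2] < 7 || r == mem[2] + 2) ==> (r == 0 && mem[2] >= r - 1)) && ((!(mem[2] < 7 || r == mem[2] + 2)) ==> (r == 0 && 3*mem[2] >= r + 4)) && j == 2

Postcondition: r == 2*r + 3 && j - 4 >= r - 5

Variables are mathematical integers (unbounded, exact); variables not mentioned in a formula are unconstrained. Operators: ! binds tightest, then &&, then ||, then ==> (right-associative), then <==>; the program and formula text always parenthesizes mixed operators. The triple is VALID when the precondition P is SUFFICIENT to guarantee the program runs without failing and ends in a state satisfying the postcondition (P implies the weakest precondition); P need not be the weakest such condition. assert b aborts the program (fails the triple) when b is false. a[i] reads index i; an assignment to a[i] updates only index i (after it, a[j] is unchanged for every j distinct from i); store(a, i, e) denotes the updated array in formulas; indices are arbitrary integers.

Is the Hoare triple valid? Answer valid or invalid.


Working backward. After the program, the postcondition r == 2*r + 3 && j - 4 >= r - 5 must hold; in canonical form it is r == -3 && j >= r - 1.
Then branch requires r == -3 && j >= r - 1; else branch requires r == -3 && 3*mem[2] >= r + 7.
Before the if: ((j < 4 || r == j + 2) ==> (r == -3 && j >= r - 1)) && ((!(j < 4 || r == j + 2)) ==> (r == -3 && 3*mem[2] >= r + 7))
Before r := r - 3: ((j < 4 || r == j + 5) ==> (r == 0 && j >= r - 4)) && ((!(j < 4 || r == j + 5)) ==> (r == 0 && 3*mem[2] >= r + 4))
Before j := j + mem[j] - 5: ((mem[j] + j < 9 || r == mem[j] + j) ==> (r == 0 && mem[j] + j >= r + 1)) && ((!(mem[j] + j < 9 || r == mem[j] + j)) ==> (r == 0 && 3*mem[2] >= r + 4))
Before assert j - 5 > -9: j > -4 && ((mem[j] + j < 9 || r == mem[j] + j) ==> (r == 0 && mem[j] + j >= r + 1)) && ((!(mem[j] + j < 9 || r == mem[j] + j)) ==> (r == 0 && 3*mem[2] >= r + 4))
The weakest precondition is j > -4 && ((mem[j] + j < 9 || r == mem[j] + j) ==> (r == 0 && mem[j] + j >= r + 1)) && ((!(mem[j] + j < 9 || r == mem[j] + j)) ==> (r == 0 && 3*mem[2] >= r + 4)).
Check whether ((mem[2] < 7 || r == mem[2] + 2) ==> (r == 0 && mem[2] >= r - 1)) && ((!(mem[2] < 7 || r == mem[2] + 2)) ==> (r == 0 && 3*mem[2] >= r + 4)) && j == 2 implies it.
Every state satisfying the precondition satisfies the weakest precondition: the implication holds.
Answer: valid


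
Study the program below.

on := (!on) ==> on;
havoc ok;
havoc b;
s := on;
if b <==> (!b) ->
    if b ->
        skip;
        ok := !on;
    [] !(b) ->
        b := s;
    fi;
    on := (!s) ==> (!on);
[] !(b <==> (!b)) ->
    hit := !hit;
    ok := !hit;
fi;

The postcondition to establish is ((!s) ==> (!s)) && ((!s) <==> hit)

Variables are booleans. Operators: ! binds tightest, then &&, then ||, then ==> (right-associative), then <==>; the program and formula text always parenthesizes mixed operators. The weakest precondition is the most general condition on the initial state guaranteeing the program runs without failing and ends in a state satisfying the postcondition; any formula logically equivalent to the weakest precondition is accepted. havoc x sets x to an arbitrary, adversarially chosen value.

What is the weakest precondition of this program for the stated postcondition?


Working backward. After the program, the postcondition ((!s) ==> (!s)) && ((!s) <==> hit) must hold; in canonical form it is (!s) <==> hit.
Then branch requires (b ==> ((!s) <==> hit)) && ((!b) ==> ((!s) <==> hit)); else branch requires (!s) <==> (!hit).
Before the if: ((b <==> (!b)) ==> ((b ==> ((!s) <==> hit)) && ((!b) ==> ((!s) <==> hit)))) && ((!(b <==> (!b))) ==> ((!s) <==> (!hit)))
Before s := on: ((b <==> (!b)) ==> ((b ==> ((!on) <==> hit)) && ((!b) ==> ((!on) <==> hit)))) && ((!(b <==> (!b))) ==> ((!on) <==> (!hit)))
Before havoc b: (!on) <==> (!hit)
Before havoc ok: (!on) <==> (!hit)
Before on := (!on) ==> on: (!((!on) ==> on)) <==> (!hit)
Answer: WP = (!((!on) ==> on)) <==> (!hit)


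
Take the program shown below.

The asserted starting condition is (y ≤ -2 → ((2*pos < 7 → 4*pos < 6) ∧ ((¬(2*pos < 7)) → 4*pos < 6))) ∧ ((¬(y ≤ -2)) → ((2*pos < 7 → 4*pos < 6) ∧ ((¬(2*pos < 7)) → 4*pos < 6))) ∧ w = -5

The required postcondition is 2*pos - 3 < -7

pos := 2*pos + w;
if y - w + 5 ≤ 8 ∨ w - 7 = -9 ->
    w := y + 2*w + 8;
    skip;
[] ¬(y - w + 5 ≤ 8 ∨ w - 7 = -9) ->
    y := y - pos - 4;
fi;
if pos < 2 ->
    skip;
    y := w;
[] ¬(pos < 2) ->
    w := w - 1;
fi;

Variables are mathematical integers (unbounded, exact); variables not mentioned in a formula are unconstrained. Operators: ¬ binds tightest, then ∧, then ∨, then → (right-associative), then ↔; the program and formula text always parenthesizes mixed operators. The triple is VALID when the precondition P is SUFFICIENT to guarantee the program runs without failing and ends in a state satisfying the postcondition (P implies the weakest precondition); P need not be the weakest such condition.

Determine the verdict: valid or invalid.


Working backward. After the program, the postcondition 2*pos - 3 < -7 must hold; in canonical form it is 2*pos < -4.
Then branch requires 2*pos < -4; else branch requires 2*pos < -4.
Before the if: (pos < 2 → 2*pos < -4) ∧ ((¬(pos < 2)) → 2*pos < -4)
Then branch requires (pos < 2 → 2*pos < -4) ∧ ((¬(pos < 2)) → 2*pos < -4); else branch requires (pos < 2 → 2*pos < -4) ∧ ((¬(pos < 2)) → 2*pos < -4).
Before the if: ((y ≤ w + 3 ∨ w = -2) → ((pos < 2 → 2*pos < -4) ∧ ((¬(pos < 2)) → 2*pos < -4))) ∧ ((¬(y ≤ w + 3 ∨ w = -2)) → ((pos < 2 → 2*pos < -4) ∧ ((¬(pos < 2)) → 2*pos < -4)))
Before pos := 2*pos + w: ((y ≤ w + 3 ∨ w = -2) → ((2*pos + w < 2 → 4*pos + 2*w < -4) ∧ ((¬(2*pos + w < 2)) → 4*pos + 2*w < -4))) ∧ ((¬(y ≤ w + 3 ∨ w = -2)) → ((2*pos + w < 2 → 4*pos + 2*w < -4) ∧ ((¬(2*pos + w < 2)) → 4*pos + 2*w < -4)))
The weakest precondition is ((y ≤ w + 3 ∨ w = -2) → ((2*pos + w < 2 → 4*pos + 2*w < -4) ∧ ((¬(2*pos + w < 2)) → 4*pos + 2*w < -4))) ∧ ((¬(y ≤ w + 3 ∨ w = -2)) → ((2*pos + w < 2 → 4*pos + 2*w < -4) ∧ ((¬(2*pos + w < 2)) → 4*pos + 2*w < -4))).
Check whether (y ≤ -2 → ((2*pos < 7 → 4*pos < 6) ∧ ((¬(2*pos < 7)) → 4*pos < 6))) ∧ ((¬(y ≤ -2)) → ((2*pos < 7 → 4*pos < 6) ∧ ((¬(2*pos < 7)) → 4*pos < 6))) ∧ w = -5 implies it.
Every state satisfying the precondition satisfies the weakest precondition: the implication holds.
Answer: valid


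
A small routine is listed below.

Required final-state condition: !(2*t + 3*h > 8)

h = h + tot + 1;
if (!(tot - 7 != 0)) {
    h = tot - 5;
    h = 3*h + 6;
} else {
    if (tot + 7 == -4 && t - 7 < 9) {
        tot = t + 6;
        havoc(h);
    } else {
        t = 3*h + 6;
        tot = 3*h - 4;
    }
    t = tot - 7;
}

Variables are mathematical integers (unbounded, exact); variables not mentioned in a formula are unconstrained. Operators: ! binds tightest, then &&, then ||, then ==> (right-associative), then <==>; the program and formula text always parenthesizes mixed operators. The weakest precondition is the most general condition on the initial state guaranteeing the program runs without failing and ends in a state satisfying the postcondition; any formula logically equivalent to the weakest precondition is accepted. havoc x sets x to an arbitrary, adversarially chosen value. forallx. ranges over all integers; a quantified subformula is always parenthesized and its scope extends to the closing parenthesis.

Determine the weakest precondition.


Working backward. After the program, the postcondition !(2*t + 3*h > 8) must hold; in canonical form it is !(3*h + 2*t > 8).
Then branch requires !(2*t + 9*tot > 35); else branch requires ((tot == -11 && t < 16) ==> (forall h_1. (!(3*h_1 + 2*t > 10)))) && ((!(tot == -11 && t < 16)) ==> (!(9*h > 30))).
Before the if: ((!(tot != 7)) ==> (!(2*t + 9*tot > 35))) && (tot != 7 ==> (((tot == -11 && t < 16) ==> (forall h_1. (!(3*h_1 + 2*t > 10)))) && ((!(tot == -11 && t < 16)) ==> (!(9*h > 30)))))
Before h := h + tot + 1: ((!(tot != 7)) ==> (!(2*t + 9*tot > 35))) && (tot != 7 ==> (((tot == -11 && t < 16) ==> (forall h_1. (!(3*h_1 + 2*t > 10)))) && ((!(tot == -11 && t < 16)) ==> (!(9*h + 9*tot > 21)))))
Answer: WP = ((!(tot != 7)) ==> (!(2*t + 9*tot > 35))) && (tot != 7 ==> (((tot == -11 && t < 16) ==> (forall h_1. (!(3*h_1 + 2*t > 10)))) && ((!(tot == -11 && t < 16)) ==> (!(9*h + 9*tot > 21)))))


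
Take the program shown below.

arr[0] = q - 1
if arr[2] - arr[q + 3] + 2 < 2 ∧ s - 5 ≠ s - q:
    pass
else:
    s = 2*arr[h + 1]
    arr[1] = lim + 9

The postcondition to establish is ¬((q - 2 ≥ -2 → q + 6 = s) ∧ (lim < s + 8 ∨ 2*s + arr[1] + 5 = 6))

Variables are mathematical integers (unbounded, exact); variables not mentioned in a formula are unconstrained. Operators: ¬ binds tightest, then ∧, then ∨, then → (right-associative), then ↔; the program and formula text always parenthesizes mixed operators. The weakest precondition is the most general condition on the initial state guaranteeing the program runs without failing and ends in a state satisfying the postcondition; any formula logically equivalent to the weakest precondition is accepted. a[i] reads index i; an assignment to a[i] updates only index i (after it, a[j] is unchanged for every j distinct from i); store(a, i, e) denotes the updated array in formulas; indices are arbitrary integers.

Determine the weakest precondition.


Working backward. After the program, the postcondition ¬((q - 2 ≥ -2 → q + 6 = s) ∧ (lim < s + 8 ∨ 2*s + arr[1] + 5 = 6)) must hold; in canonical form it is ¬((q ≥ 0 → q = s - 6) ∧ (lim < s + 8 ∨ arr[1] + 2*s = 1)).
Then branch requires ¬((q ≥ 0 → q = s - 6) ∧ (lim < s + 8 ∨ arr[1] + 2*s = 1)); else branch requires ¬((q ≥ 0 → q = 2*arr[h + 1] - 6) ∧ (lim < 2*arr[h + 1] + 8 ∨ 4*arr[h + 1] + lim = -8)).
Before the if: ((arr[2] < arr[q + 3] ∧ q ≠ 5) → (¬((q ≥ 0 → q = s - 6) ∧ (lim < s + 8 ∨ arr[1] + 2*s = 1)))) ∧ ((¬(arr[2] < arr[q + 3] ∧ q ≠ 5)) → (¬((q ≥ 0 → q = 2*arr[h + 1] - 6) ∧ (lim < 2*arr[h + 1] + 8 ∨ 4*arr[h + 1] + lim = -8))))
Before arr[0] := q - 1: ((arr[2] < store(arr, 0, q - 1)[q + 3] ∧ q ≠ 5) → (¬((q ≥ 0 → q = s - 6) ∧ (lim < s + 8 ∨ arr[1] + 2*s = 1)))) ∧ ((¬(arr[2] < store(arr, 0, q - 1)[q + 3] ∧ q ≠ 5)) → (¬((q ≥ 0 → q = 2*store(arr, 0, q - 1)[h + 1] - 6) ∧ (lim < 2*store(arr, 0, q - 1)[h + 1] + 8 ∨ 4*store(arr, 0, q - 1)[h + 1] + lim = -8))))
Answer: WP = ((arr[2] < store(arr, 0, q - 1)[q + 3] ∧ q ≠ 5) → (¬((q ≥ 0 → q = s - 6) ∧ (lim < s + 8 ∨ arr[1] + 2*s = 1)))) ∧ ((¬(arr[2] < store(arr, 0, q - 1)[q + 3] ∧ q ≠ 5)) → (¬((q ≥ 0 → q = 2*store(arr, 0, q - 1)[h + 1] - 6) ∧ (lim < 2*store(arr, 0, q - 1)[h + 1] + 8 ∨ 4*store(arr, 0, q - 1)[h + 1] + lim = -8))))


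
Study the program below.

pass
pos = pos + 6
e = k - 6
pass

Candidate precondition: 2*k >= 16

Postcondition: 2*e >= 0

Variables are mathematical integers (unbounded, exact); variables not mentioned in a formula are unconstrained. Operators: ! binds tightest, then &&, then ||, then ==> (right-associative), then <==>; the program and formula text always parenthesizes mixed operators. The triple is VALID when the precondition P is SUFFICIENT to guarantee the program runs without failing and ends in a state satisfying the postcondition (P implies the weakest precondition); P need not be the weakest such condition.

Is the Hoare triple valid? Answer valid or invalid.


Working backward. After the program, 2*e >= 0 must hold.
Before skip: 2*e >= 0
Before e := k - 6: 2*k >= 12
Before pos := pos + 6: 2*k >= 12
Before skip: 2*k >= 12
The weakest precondition is 2*k >= 12.
Check whether 2*k >= 16 implies it.
Every state satisfying the precondition satisfies the weakest precondition: the implication holds.
Answer: valid


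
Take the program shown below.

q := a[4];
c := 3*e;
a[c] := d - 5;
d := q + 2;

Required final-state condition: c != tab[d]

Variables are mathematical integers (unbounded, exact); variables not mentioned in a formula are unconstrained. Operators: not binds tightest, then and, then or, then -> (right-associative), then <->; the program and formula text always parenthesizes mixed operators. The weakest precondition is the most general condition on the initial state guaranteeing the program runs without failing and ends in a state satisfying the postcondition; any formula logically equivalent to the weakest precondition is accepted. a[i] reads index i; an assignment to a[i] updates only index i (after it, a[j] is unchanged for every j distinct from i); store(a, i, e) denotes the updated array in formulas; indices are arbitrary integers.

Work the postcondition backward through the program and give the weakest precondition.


Working backward. After the program, c != tab[d] must hold.
Before d := q + 2: c != tab[q + 2]
Before a[c] := d - 5: c != tab[q + 2]
Before c := 3*e: 3*e != tab[q + 2]
Before q := a[4]: 3*e != tab[a[4] + 2]
Answer: WP = 3*e != tab[a[4] + 2]


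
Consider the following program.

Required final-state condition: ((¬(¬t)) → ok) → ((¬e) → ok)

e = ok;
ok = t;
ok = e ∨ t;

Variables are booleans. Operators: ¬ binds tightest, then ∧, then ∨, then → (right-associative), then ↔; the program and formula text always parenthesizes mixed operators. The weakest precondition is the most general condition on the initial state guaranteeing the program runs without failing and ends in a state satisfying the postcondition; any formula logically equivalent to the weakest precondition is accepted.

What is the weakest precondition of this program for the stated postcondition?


Working backward. After the program, the postcondition ((¬(¬t)) → ok) → ((¬e) → ok) must hold; in canonical form it is (t → ok) → ((¬e) → ok).
Before ok := e ∨ t: (t → (e ∨ t)) → ((¬e) → (e ∨ t))
Before ok := t: (t → (e ∨ t)) → ((¬e) → (e ∨ t))
Before e := ok: (t → (ok ∨ t)) → ((¬ok) → (ok ∨ t))
Answer: WP = (t → (ok ∨ t)) → ((¬ok) → (ok ∨ t))


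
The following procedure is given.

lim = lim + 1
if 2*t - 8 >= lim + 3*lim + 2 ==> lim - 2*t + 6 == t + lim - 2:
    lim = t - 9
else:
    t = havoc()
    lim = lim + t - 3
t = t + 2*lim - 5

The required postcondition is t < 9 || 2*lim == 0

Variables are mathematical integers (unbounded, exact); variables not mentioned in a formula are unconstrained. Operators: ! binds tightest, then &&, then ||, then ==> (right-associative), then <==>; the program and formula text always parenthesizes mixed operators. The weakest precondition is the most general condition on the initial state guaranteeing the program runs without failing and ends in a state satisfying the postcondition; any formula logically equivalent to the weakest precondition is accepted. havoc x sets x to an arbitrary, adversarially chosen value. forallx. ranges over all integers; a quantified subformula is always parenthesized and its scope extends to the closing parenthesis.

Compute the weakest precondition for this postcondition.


Working backward. After the program, t < 9 || 2*lim == 0 must hold.
Before t := t + 2*lim - 5: 2*lim + t < 14 || 2*lim == 0
Then branch requires 3*t < 32 || 2*t == 18; else branch requires forall t_1. (2*lim + 3*t_1 < 20 || 2*lim + 2*t_1 == 6).
Before the if: ((2*t >= 4*lim + 10 ==> 3*t == 8) ==> (3*t < 32 || 2*t == 18)) && ((!(2*t >= 4*lim + 10 ==> 3*t == 8)) ==> (forall t_1. (2*lim + 3*t_1 < 20 || 2*lim + 2*t_1 == 6)))
Before lim := lim + 1: ((2*t >= 4*lim + 14 ==> 3*t == 8) ==> (3*t < 32 || 2*t == 18)) && ((!(2*t >= 4*lim + 14 ==> 3*t == 8)) ==> (forall t_1. (2*lim + 3*t_1 < 18 || 2*lim + 2*t_1 == 4)))
Answer: WP = ((2*t >= 4*lim + 14 ==> 3*t == 8) ==> (3*t < 32 || 2*t == 18)) && ((!(2*t >= 4*lim + 14 ==> 3*t == 8)) ==> (forall t_1. (2*lim + 3*t_1 < 18 || 2*lim + 2*t_1 == 4)))
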